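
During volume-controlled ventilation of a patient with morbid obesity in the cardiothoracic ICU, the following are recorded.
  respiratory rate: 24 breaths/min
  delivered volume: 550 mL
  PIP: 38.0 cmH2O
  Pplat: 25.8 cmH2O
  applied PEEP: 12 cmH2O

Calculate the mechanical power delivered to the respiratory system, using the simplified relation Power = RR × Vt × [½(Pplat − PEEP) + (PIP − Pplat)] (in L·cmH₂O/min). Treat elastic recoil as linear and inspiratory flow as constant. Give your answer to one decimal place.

252.1

Per-breath work = Vt × [½(Pplat−PEEP) + (PIP−Pplat)] = 0.550 × [0.5×13.8 + 12.2] = 0.550 × 19.1 = 10.505 L·cmH2O.
Power = 24 × 10.505 = 252.12 L·cmH2O/min.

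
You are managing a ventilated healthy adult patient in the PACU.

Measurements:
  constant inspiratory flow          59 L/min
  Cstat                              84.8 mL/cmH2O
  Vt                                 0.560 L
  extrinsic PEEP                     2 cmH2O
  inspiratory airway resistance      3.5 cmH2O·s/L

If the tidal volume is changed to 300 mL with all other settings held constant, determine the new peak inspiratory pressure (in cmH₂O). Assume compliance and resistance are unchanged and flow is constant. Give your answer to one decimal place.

9.0

Flow: 59 L/min ÷ 60 = 0.9833 L/s.
PIP = Vt/C + R·V̇ + PEEP (constant-flow equation of motion).
Only the elastic term changes: ΔPIP = ΔVt / C = (300 − 560) / 84.8 = -3.066 cmH2O.
Original PIP = 560/84.8 + 3.5×0.9833 + 2 = 12.045 cmH2O; new PIP = 12.045 + (-3.066) = 8.979 cmH2O.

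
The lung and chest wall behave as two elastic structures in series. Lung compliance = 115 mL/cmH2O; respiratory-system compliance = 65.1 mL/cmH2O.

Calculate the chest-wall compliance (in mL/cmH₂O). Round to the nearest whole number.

150

1/Ccw = 1/Crs − 1/CL.
1/Ccw = 1/65.1 − 1/115 = 0.006665.
Ccw = 150.04 mL/cmH2O.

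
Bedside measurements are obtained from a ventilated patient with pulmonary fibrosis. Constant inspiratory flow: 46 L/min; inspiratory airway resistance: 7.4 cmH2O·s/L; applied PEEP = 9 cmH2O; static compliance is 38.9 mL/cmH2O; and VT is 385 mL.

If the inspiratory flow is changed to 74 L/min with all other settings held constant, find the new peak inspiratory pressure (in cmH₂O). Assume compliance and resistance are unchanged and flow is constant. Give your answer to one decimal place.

28.0

Flow: 46 L/min ÷ 60 = 0.7667 L/s.
New flow: 74 L/min ÷ 60 = 1.2333 L/s.
PIP = Vt/C + R·V̇ + PEEP (constant-flow equation of motion).
Only the resistive term changes: ΔPIP = R × ΔV̇ = 7.4 × (1.2333 − 0.7667) = 7.4 × 0.4666 = 3.453 cmH2O.
Original PIP = 385/38.9 + 7.4×0.7667 + 9 = 24.571 cmH2O; new PIP = 24.571 + (3.453) = 28.024 cmH2O.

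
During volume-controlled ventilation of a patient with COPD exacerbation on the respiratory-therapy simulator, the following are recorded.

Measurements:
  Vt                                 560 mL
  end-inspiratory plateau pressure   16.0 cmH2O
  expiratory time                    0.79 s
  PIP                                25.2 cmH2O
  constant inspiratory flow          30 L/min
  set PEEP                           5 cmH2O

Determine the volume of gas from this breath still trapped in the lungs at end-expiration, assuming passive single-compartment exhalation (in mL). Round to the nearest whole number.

241

Flow: 30 L/min ÷ 60 = 0.5 L/s.
R = (PIP − Pplat)/V̇ = (25.2 − 16.0) / 0.5 = 9.2/0.5 = 18.4 cmH2O·s/L.
C = Vt/(Pplat − PEEP) = 560.0 / (16.0 − 5) = 560.0/11.0 = 50.909 mL/cmH2O.
τ = R × C = 18.4 × 0.05091 L/cmH2O = 0.9367 s.
Fraction remaining = e^(−Te/τ) = e^(−0.79/0.9367) = 0.4303.
Trapped volume = 560.0 × 0.4303 = 240.97 mL.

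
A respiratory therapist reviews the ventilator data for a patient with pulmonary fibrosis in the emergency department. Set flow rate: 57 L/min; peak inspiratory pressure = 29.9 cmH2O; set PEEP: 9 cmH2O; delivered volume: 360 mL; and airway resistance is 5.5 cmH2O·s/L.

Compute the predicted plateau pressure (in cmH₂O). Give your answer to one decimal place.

Flow: 57 L/min ÷ 60 = 0.95 L/s.
Pplat = PIP − Raw × flow = 29.9 − 5.5 × 0.95 = 29.9 − 5.225 = 24.675 cmH2O.

24.7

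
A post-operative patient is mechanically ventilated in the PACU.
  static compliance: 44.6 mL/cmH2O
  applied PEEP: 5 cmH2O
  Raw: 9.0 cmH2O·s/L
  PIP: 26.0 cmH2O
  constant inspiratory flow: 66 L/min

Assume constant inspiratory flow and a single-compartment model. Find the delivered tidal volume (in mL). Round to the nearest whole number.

Flow: 66 L/min ÷ 60 = 1.1 L/s.
Equation of motion (constant flow): PIP = Vt/C + R·V̇ + PEEP.
Vt/C = PIP − R·V̇ − PEEP = 26.0 − 9.9 − 5 = 11.1 cmH2O.
Vt = C × 11.1 = 44.6 × 11.1 = 495.06 mL.

495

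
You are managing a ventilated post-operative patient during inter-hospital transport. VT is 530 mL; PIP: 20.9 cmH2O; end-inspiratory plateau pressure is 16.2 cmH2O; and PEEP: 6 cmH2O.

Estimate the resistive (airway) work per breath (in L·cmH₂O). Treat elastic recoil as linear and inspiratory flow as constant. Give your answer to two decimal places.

2.49

With constant inspiratory flow the resistive pressure is constant at PIP − Pplat = 20.9 − 16.2 = 4.7 cmH2O, so resistive work = 4.7 × 0.530 = 2.491 L·cmH2O.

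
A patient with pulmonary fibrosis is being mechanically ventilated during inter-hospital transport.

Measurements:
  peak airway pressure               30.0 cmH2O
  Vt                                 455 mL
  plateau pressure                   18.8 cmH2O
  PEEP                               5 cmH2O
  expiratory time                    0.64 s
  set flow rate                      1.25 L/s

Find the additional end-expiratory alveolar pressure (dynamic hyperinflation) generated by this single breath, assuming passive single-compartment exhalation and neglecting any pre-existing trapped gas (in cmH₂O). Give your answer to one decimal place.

1.6

R = (PIP − Pplat)/V̇ = (30.0 − 18.8) / 1.25 = 11.2/1.25 = 8.96 cmH2O·s/L.
C = Vt/(Pplat − PEEP) = 455.0 / (18.8 − 5) = 455.0/13.8 = 32.971 mL/cmH2O.
τ = R × C = 8.96 × 0.03297 L/cmH2O = 0.2954 s.
Fraction remaining = e^(−Te/τ) = e^(−0.64/0.2954) = 0.1146; trapped volume = 455.0 × 0.1146 = 52.143 mL.
Additional alveolar pressure from trapping ≈ V_trapped / C = 52.143 / 32.971 = 1.581 cmH2O.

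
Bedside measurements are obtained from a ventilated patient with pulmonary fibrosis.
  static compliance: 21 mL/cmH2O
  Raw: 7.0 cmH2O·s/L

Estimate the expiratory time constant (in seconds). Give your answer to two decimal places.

τ = R × C = 7.0 × 21 mL/cmH2O = 7.0 × 0.021 L/cmH2O = 0.147 s.

0.15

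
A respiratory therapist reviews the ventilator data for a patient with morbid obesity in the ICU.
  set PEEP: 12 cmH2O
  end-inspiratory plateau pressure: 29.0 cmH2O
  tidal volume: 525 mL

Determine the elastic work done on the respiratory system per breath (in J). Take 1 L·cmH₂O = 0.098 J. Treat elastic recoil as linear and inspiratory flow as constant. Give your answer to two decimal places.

Elastic work ≈ ½ × (Pplat − PEEP) × Vt = 0.5 × (29.0 − 12) × 0.525 L = 0.5 × 17.0 × 0.525 = 4.463 L·cmH2O.
× 0.098 J/(L·cmH2O) → 0.4374 J.

0.44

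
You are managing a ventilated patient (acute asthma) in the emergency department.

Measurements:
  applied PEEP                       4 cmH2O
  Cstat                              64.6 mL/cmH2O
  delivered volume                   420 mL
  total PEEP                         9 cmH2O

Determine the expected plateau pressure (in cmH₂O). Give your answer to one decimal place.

15.5

End-expiratory occlusion gives total PEEP = 9 cmH2O (intrinsic PEEP = 9 − 4 = 5). Use total PEEP for the elastic gradient.
Pplat = PEEPtotal + Vt / Cstat = 9 + 420 / 64.6 = 9 + 6.502 = 15.502 cmH2O.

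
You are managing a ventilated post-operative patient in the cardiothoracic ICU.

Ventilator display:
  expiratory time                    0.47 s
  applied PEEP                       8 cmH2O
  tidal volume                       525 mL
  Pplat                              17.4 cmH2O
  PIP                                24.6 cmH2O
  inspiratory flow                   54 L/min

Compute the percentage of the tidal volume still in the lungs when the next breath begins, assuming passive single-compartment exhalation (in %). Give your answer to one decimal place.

34.9

Flow: 54 L/min ÷ 60 = 0.9 L/s.
R = (PIP − Pplat)/V̇ = (24.6 − 17.4) / 0.9 = 7.2/0.9 = 8.0 cmH2O·s/L.
C = Vt/(Pplat − PEEP) = 525.0 / (17.4 − 8) = 525.0/9.4 = 55.851 mL/cmH2O.
τ = R × C = 8.0 × 0.05585 L/cmH2O = 0.4468 s.
Fraction remaining at end-expiration = e^(−Te/τ) = e^(−0.47/0.4468) = 0.3493 → 34.93%.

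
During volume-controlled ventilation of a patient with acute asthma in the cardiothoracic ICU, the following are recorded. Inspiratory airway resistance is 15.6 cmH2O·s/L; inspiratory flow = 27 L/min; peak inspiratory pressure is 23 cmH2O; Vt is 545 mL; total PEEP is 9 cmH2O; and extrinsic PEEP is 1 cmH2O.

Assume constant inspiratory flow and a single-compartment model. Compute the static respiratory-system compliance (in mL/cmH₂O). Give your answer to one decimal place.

78.1

Flow: 27 L/min ÷ 60 = 0.45 L/s.
Total PEEP = 9 cmH2O (set 1 + intrinsic 8); this is the baseline alveolar pressure.
Equation of motion (constant flow): PIP = Vt/C + R·V̇ + PEEP.
Vt/C = PIP − R·V̇ − PEEP = 23 − 15.6×0.45 − 9 = 23 − 7.02 − 9 = 6.98 cmH2O.
C = Vt / 6.98 = 545 / 6.98 = 78.08 mL/cmH2O.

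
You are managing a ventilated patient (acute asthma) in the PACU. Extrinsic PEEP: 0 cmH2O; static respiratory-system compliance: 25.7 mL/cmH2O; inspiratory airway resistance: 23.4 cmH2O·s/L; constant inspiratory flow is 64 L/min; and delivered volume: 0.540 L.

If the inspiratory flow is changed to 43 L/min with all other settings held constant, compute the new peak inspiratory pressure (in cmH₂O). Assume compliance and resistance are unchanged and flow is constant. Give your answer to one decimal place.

37.8

Flow: 64 L/min ÷ 60 = 1.0667 L/s.
New flow: 43 L/min ÷ 60 = 0.7167 L/s.
PIP = Vt/C + R·V̇ + PEEP (constant-flow equation of motion).
Only the resistive term changes: ΔPIP = R × ΔV̇ = 23.4 × (0.7167 − 1.0667) = 23.4 × -0.35 = -8.19 cmH2O.
Original PIP = 540/25.7 + 23.4×1.0667 + 0 = 45.972 cmH2O; new PIP = 45.972 + (-8.19) = 37.782 cmH2O.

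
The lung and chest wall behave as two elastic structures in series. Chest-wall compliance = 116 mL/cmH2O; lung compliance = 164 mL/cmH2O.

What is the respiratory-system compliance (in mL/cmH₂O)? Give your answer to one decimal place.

67.9

Lung and chest wall are elastances in series: 1/Crs = 1/CL + 1/Ccw.
1/Crs = 1/164 + 1/116 = 0.01472.
Crs = 67.935 mL/cmH2O.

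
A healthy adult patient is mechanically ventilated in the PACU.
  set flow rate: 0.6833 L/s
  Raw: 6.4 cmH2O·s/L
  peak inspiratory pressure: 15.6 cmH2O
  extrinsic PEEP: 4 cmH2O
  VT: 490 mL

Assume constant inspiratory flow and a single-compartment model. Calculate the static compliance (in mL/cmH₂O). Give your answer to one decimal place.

67.8

Equation of motion (constant flow): PIP = Vt/C + R·V̇ + PEEP.
Vt/C = PIP − R·V̇ − PEEP = 15.6 − 6.4×0.6833 − 4 = 15.6 − 4.373 − 4 = 7.227 cmH2O.
C = Vt / 7.227 = 490 / 7.227 = 67.801 mL/cmH2O.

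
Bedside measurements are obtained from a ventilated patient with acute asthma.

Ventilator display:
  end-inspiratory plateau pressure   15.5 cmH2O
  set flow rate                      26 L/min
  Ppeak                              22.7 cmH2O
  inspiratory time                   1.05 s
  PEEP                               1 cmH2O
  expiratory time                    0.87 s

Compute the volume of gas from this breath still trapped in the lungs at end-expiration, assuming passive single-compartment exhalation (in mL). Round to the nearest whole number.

Flow: 26 L/min ÷ 60 = 0.4333 L/s.
Vt = flow × Ti = 0.4333 L/s × 1.05 s × 1000 mL/L = 454.97 mL.
R = (PIP − Pplat)/V̇ = (22.7 − 15.5) / 0.4333 = 7.2/0.4333 = 16.617 cmH2O·s/L.
C = Vt/(Pplat − PEEP) = 454.97 / (15.5 − 1) = 454.97/14.5 = 31.377 mL/cmH2O.
τ = R × C = 16.617 × 0.03138 L/cmH2O = 0.5214 s.
Fraction remaining = e^(−Te/τ) = e^(−0.87/0.5214) = 0.1885.
Trapped volume = 454.97 × 0.1885 = 85.762 mL.

86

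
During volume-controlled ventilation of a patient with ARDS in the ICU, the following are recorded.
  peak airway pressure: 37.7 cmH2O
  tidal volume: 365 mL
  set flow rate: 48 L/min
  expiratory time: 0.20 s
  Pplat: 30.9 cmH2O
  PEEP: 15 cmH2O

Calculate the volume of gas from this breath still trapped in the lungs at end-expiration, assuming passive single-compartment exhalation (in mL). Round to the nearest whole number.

131

Flow: 48 L/min ÷ 60 = 0.8 L/s.
R = (PIP − Pplat)/V̇ = (37.7 − 30.9) / 0.8 = 6.8/0.8 = 8.5 cmH2O·s/L.
C = Vt/(Pplat − PEEP) = 365.0 / (30.9 − 15) = 365.0/15.9 = 22.956 mL/cmH2O.
τ = R × C = 8.5 × 0.02296 L/cmH2O = 0.1952 s.
Fraction remaining = e^(−Te/τ) = e^(−0.20/0.1952) = 0.3589.
Trapped volume = 365.0 × 0.3589 = 131.0 mL.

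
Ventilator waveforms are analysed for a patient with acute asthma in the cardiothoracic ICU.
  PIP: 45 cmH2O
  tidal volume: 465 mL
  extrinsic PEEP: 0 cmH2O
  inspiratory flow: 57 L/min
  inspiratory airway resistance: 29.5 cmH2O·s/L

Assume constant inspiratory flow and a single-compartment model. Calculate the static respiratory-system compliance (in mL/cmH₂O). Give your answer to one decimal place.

27.4

Flow: 57 L/min ÷ 60 = 0.95 L/s.
Equation of motion (constant flow): PIP = Vt/C + R·V̇ + PEEP.
Vt/C = PIP − R·V̇ − PEEP = 45 − 29.5×0.95 − 0 = 45 − 28.025 − 0 = 16.975 cmH2O.
C = Vt / 16.975 = 465 / 16.975 = 27.393 mL/cmH2O.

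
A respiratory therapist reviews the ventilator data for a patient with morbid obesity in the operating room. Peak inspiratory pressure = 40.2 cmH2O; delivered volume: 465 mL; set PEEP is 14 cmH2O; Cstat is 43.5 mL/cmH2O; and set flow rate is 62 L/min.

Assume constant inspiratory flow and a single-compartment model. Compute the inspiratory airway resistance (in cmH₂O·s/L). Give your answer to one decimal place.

15.0

Flow: 62 L/min ÷ 60 = 1.0333 L/s.
Equation of motion (constant flow): PIP = Vt/C + R·V̇ + PEEP.
R·V̇ = PIP − Vt/C − PEEP = 40.2 − 465/43.5 − 14 = 40.2 − 10.69 − 14 = 15.51 cmH2O.
R = 15.51 / 1.0333 = 15.01 cmH2O·s/L.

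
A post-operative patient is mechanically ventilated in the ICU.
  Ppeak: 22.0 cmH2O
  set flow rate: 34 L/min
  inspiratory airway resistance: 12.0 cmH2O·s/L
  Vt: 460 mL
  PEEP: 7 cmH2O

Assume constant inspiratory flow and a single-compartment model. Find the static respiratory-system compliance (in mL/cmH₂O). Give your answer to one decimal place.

Flow: 34 L/min ÷ 60 = 0.5667 L/s.
Equation of motion (constant flow): PIP = Vt/C + R·V̇ + PEEP.
Vt/C = PIP − R·V̇ − PEEP = 22.0 − 12.0×0.5667 − 7 = 22.0 − 6.8 − 7 = 8.2 cmH2O.
C = Vt / 8.2 = 460 / 8.2 = 56.098 mL/cmH2O.

56.1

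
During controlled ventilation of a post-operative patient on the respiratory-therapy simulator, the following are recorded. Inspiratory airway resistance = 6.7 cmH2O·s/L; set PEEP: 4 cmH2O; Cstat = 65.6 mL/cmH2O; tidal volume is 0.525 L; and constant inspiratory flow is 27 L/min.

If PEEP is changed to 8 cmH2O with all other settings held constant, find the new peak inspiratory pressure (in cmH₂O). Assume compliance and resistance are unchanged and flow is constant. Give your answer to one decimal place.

Flow: 27 L/min ÷ 60 = 0.45 L/s.
PIP = Vt/C + R·V̇ + PEEP (constant-flow equation of motion).
Only the baseline term changes: ΔPIP = ΔPEEP = 8 − 4 = 4.0 cmH2O.
Original PIP = 525/65.6 + 6.7×0.45 + 4 = 15.018 cmH2O; new PIP = 15.018 + (4.0) = 19.018 cmH2O.

19.0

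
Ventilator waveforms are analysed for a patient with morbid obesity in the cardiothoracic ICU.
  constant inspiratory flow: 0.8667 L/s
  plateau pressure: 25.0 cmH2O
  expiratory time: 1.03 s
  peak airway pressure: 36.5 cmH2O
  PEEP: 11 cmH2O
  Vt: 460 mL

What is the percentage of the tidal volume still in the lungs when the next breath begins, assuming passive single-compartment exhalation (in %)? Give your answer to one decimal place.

9.4

R = (PIP − Pplat)/V̇ = (36.5 − 25.0) / 0.8667 = 11.5/0.8667 = 13.269 cmH2O·s/L.
C = Vt/(Pplat − PEEP) = 460.0 / (25.0 − 11) = 460.0/14.0 = 32.857 mL/cmH2O.
τ = R × C = 13.269 × 0.03286 L/cmH2O = 0.436 s.
Fraction remaining at end-expiration = e^(−Te/τ) = e^(−1.03/0.436) = 0.0942 → 9.42%.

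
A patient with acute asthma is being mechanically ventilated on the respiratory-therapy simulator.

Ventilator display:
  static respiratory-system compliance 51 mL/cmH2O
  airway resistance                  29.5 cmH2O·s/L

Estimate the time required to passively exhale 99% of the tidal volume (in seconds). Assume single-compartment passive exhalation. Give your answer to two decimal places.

6.93

τ = R × C = 29.5 × 51 mL/cmH2O = 29.5 × 0.051 L/cmH2O = 1.505 s.
Exhaled fraction f = 1 − e^(−t/τ) → t = −τ·ln(1 − f) = −1.505·ln(0.01) = 6.931 s.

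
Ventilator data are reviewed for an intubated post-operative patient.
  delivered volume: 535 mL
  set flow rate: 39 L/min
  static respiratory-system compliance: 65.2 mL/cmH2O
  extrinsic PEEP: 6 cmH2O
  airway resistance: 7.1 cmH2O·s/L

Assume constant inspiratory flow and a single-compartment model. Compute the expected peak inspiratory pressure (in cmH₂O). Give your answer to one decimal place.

Flow: 39 L/min ÷ 60 = 0.65 L/s.
Equation of motion (constant flow): PIP = Vt/C + R·V̇ + PEEP.
PIP = 535/65.2 + 7.1×0.65 + 6 = 8.206 + 4.615 + 6 = 18.821 cmH2O.

18.8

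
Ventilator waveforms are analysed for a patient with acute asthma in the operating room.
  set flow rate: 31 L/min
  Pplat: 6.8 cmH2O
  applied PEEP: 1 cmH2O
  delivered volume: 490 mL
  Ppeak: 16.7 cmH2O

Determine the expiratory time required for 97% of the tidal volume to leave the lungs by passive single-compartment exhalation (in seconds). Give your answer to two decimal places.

Flow: 31 L/min ÷ 60 = 0.5167 L/s.
R = (PIP − Pplat)/V̇ = (16.7 − 6.8) / 0.5167 = 9.9/0.5167 = 19.16 cmH2O·s/L.
C = Vt/(Pplat − PEEP) = 490.0 / (6.8 − 1) = 490.0/5.8 = 84.483 mL/cmH2O.
τ = R × C = 19.16 × 0.08448 L/cmH2O = 1.619 s.
t = −τ·ln(1 − 0.97) = −1.619·ln(0.03) = 5.677 s.

5.68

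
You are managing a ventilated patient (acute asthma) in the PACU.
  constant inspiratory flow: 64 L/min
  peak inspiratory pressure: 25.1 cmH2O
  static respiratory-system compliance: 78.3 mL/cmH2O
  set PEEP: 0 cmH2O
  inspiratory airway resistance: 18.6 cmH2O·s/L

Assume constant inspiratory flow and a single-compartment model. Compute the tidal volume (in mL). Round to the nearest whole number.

Flow: 64 L/min ÷ 60 = 1.0667 L/s.
Equation of motion (constant flow): PIP = Vt/C + R·V̇ + PEEP.
Vt/C = PIP − R·V̇ − PEEP = 25.1 − 19.841 − 0 = 5.259 cmH2O.
Vt = C × 5.259 = 78.3 × 5.259 = 411.78 mL.

412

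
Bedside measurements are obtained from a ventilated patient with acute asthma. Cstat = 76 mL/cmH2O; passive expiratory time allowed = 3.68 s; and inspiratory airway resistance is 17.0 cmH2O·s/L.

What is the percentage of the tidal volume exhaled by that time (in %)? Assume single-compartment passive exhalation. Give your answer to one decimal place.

94.2

τ = R × C = 17.0 × 76 mL/cmH2O = 17.0 × 0.076 L/cmH2O = 1.292 s.
Passive exhalation: V(t)/V₀ = e^(−t/τ) = e^(−3.68/1.292) = 0.05794.
Fraction exhaled = 1 − 0.05794 = 0.9421 → 94.21%.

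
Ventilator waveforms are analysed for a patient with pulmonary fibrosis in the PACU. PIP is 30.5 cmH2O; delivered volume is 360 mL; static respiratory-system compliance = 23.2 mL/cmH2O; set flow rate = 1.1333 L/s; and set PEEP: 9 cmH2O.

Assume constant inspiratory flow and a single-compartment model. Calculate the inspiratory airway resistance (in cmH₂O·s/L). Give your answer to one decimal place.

Equation of motion (constant flow): PIP = Vt/C + R·V̇ + PEEP.
R·V̇ = PIP − Vt/C − PEEP = 30.5 − 360/23.2 − 9 = 30.5 − 15.517 − 9 = 5.983 cmH2O.
R = 5.983 / 1.1333 = 5.279 cmH2O·s/L.

5.3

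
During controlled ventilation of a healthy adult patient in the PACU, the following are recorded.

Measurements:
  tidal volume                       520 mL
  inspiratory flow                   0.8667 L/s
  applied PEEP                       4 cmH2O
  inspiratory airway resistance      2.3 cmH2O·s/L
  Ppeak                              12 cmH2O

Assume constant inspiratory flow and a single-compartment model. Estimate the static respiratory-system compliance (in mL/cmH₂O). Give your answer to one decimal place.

Equation of motion (constant flow): PIP = Vt/C + R·V̇ + PEEP.
Vt/C = PIP − R·V̇ − PEEP = 12 − 2.3×0.8667 − 4 = 12 − 1.993 − 4 = 6.007 cmH2O.
C = Vt / 6.007 = 520 / 6.007 = 86.566 mL/cmH2O.

86.6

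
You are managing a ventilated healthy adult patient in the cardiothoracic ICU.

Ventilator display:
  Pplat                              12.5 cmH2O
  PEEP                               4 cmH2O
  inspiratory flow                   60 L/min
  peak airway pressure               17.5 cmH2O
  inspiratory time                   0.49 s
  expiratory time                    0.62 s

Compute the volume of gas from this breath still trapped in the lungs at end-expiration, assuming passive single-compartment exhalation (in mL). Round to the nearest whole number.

57

Flow: 60 L/min ÷ 60 = 1 L/s.
Vt = flow × Ti = 1 L/s × 0.49 s × 1000 mL/L = 490.0 mL.
R = (PIP − Pplat)/V̇ = (17.5 − 12.5) / 1 = 5.0/1 = 5.0 cmH2O·s/L.
C = Vt/(Pplat − PEEP) = 490.0 / (12.5 − 4) = 490.0/8.5 = 57.647 mL/cmH2O.
τ = R × C = 5.0 × 0.05765 L/cmH2O = 0.2883 s.
Fraction remaining = e^(−Te/τ) = e^(−0.62/0.2883) = 0.1164.
Trapped volume = 490.0 × 0.1164 = 57.036 mL.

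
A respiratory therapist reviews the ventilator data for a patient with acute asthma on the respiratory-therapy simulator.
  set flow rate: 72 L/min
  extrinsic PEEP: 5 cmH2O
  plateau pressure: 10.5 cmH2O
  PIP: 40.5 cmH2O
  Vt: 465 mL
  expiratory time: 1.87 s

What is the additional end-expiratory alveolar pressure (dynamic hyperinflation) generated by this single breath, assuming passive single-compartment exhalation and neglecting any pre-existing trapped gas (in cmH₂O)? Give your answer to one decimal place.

2.3

Flow: 72 L/min ÷ 60 = 1.2 L/s.
R = (PIP − Pplat)/V̇ = (40.5 − 10.5) / 1.2 = 30.0/1.2 = 25.0 cmH2O·s/L.
C = Vt/(Pplat − PEEP) = 465.0 / (10.5 − 5) = 465.0/5.5 = 84.545 mL/cmH2O.
τ = R × C = 25.0 × 0.08455 L/cmH2O = 2.114 s.
Fraction remaining = e^(−Te/τ) = e^(−1.87/2.114) = 0.4129; trapped volume = 465.0 × 0.4129 = 192.0 mL.
Additional alveolar pressure from trapping ≈ V_trapped / C = 192.0 / 84.545 = 2.271 cmH2O.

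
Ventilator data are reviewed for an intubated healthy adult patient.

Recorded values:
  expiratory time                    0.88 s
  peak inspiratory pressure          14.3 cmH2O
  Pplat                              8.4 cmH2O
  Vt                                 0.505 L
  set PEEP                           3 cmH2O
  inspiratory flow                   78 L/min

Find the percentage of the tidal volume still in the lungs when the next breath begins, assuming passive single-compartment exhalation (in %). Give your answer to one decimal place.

12.6

Flow: 78 L/min ÷ 60 = 1.3 L/s.
R = (PIP − Pplat)/V̇ = (14.3 − 8.4) / 1.3 = 5.9/1.3 = 4.538 cmH2O·s/L.
C = Vt/(Pplat − PEEP) = 505.0 / (8.4 − 3) = 505.0/5.4 = 93.519 mL/cmH2O.
τ = R × C = 4.538 × 0.09352 L/cmH2O = 0.4244 s.
Fraction remaining at end-expiration = e^(−Te/τ) = e^(−0.88/0.4244) = 0.1257 → 12.57%.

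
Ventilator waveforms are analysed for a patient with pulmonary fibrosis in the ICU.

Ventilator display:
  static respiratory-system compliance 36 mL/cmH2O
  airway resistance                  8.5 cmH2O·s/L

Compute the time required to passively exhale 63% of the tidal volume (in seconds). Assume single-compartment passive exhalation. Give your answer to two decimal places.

τ = R × C = 8.5 × 36 mL/cmH2O = 8.5 × 0.036 L/cmH2O = 0.306 s.
Exhaled fraction f = 1 − e^(−t/τ) → t = −τ·ln(1 − f) = −0.306·ln(0.37) = 0.3042 s.

0.30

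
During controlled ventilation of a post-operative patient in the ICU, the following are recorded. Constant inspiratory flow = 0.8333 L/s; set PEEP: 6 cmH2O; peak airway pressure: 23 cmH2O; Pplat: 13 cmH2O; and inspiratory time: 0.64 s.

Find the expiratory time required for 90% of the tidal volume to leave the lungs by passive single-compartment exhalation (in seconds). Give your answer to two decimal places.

Vt = flow × Ti = 0.8333 L/s × 0.64 s × 1000 mL/L = 533.31 mL.
R = (PIP − Pplat)/V̇ = (23 − 13) / 0.8333 = 10.0/0.8333 = 12.0 cmH2O·s/L.
C = Vt/(Pplat − PEEP) = 533.31 / (13 − 6) = 533.31/7.0 = 76.187 mL/cmH2O.
τ = R × C = 12.0 × 0.07619 L/cmH2O = 0.9143 s.
t = −τ·ln(1 − 0.90) = −0.9143·ln(0.1) = 2.105 s.

2.11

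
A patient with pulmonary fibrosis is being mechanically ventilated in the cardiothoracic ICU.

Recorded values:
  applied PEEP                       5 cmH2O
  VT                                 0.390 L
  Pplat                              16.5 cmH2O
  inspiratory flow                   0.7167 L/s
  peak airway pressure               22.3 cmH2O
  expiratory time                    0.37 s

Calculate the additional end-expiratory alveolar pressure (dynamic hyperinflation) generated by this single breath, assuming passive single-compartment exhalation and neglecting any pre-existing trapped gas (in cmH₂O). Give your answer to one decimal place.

3.0

R = (PIP − Pplat)/V̇ = (22.3 − 16.5) / 0.7167 = 5.8/0.7167 = 8.093 cmH2O·s/L.
C = Vt/(Pplat − PEEP) = 390.0 / (16.5 − 5) = 390.0/11.5 = 33.913 mL/cmH2O.
τ = R × C = 8.093 × 0.03391 L/cmH2O = 0.2744 s.
Fraction remaining = e^(−Te/τ) = e^(−0.37/0.2744) = 0.2597; trapped volume = 390.0 × 0.2597 = 101.28 mL.
Additional alveolar pressure from trapping ≈ V_trapped / C = 101.28 / 33.913 = 2.986 cmH2O.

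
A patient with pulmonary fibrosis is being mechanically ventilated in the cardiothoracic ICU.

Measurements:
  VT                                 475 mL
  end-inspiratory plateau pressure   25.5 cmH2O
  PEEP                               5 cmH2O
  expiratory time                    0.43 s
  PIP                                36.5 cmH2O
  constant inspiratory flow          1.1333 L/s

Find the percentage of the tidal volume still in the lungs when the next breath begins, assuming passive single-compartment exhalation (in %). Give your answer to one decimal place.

14.8

R = (PIP − Pplat)/V̇ = (36.5 − 25.5) / 1.1333 = 11.0/1.1333 = 9.706 cmH2O·s/L.
C = Vt/(Pplat − PEEP) = 475.0 / (25.5 − 5) = 475.0/20.5 = 23.171 mL/cmH2O.
τ = R × C = 9.706 × 0.02317 L/cmH2O = 0.2249 s.
Fraction remaining at end-expiration = e^(−Te/τ) = e^(−0.43/0.2249) = 0.1478 → 14.78%.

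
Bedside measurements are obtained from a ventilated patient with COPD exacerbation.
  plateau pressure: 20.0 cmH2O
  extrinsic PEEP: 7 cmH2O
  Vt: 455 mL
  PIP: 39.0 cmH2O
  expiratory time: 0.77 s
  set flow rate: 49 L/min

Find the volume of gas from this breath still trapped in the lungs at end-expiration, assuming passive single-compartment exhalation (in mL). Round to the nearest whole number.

177

Flow: 49 L/min ÷ 60 = 0.8167 L/s.
R = (PIP − Pplat)/V̇ = (39.0 − 20.0) / 0.8167 = 19.0/0.8167 = 23.264 cmH2O·s/L.
C = Vt/(Pplat − PEEP) = 455.0 / (20.0 − 7) = 455.0/13.0 = 35.0 mL/cmH2O.
τ = R × C = 23.264 × 0.035 L/cmH2O = 0.8142 s.
Fraction remaining = e^(−Te/τ) = e^(−0.77/0.8142) = 0.3884.
Trapped volume = 455.0 × 0.3884 = 176.72 mL.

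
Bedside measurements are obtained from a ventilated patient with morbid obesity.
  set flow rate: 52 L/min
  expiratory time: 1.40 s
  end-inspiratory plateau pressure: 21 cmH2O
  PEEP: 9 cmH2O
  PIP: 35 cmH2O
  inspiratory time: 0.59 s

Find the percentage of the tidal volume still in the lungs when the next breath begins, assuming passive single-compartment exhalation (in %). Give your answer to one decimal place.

Flow: 52 L/min ÷ 60 = 0.8667 L/s.
Vt = flow × Ti = 0.8667 L/s × 0.59 s × 1000 mL/L = 511.35 mL.
R = (PIP − Pplat)/V̇ = (35 − 21) / 0.8667 = 14.0/0.8667 = 16.153 cmH2O·s/L.
C = Vt/(Pplat − PEEP) = 511.35 / (21 − 9) = 511.35/12.0 = 42.613 mL/cmH2O.
τ = R × C = 16.153 × 0.04261 L/cmH2O = 0.6883 s.
Fraction remaining at end-expiration = e^(−Te/τ) = e^(−1.40/0.6883) = 0.1308 → 13.08%.

13.1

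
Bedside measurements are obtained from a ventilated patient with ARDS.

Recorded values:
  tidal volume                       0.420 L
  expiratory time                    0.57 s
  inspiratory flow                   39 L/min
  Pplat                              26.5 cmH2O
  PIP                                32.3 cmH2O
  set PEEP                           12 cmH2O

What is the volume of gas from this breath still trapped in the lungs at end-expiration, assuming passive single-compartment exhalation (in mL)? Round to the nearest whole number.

Flow: 39 L/min ÷ 60 = 0.65 L/s.
R = (PIP − Pplat)/V̇ = (32.3 − 26.5) / 0.65 = 5.8/0.65 = 8.923 cmH2O·s/L.
C = Vt/(Pplat − PEEP) = 420.0 / (26.5 − 12) = 420.0/14.5 = 28.966 mL/cmH2O.
τ = R × C = 8.923 × 0.02897 L/cmH2O = 0.2585 s.
Fraction remaining = e^(−Te/τ) = e^(−0.57/0.2585) = 0.1102.
Trapped volume = 420.0 × 0.1102 = 46.284 mL.

46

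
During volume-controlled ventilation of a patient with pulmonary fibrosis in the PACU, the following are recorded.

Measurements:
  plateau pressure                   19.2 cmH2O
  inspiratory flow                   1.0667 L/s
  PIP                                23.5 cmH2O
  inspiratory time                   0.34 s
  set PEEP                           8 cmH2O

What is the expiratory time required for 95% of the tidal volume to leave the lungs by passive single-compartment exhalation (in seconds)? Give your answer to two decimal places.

0.39

Vt = flow × Ti = 1.0667 L/s × 0.34 s × 1000 mL/L = 362.68 mL.
R = (PIP − Pplat)/V̇ = (23.5 − 19.2) / 1.0667 = 4.3/1.0667 = 4.031 cmH2O·s/L.
C = Vt/(Pplat − PEEP) = 362.68 / (19.2 − 8) = 362.68/11.2 = 32.382 mL/cmH2O.
τ = R × C = 4.031 × 0.03238 L/cmH2O = 0.1305 s.
t = −τ·ln(1 − 0.95) = −0.1305·ln(0.05) = 0.3909 s.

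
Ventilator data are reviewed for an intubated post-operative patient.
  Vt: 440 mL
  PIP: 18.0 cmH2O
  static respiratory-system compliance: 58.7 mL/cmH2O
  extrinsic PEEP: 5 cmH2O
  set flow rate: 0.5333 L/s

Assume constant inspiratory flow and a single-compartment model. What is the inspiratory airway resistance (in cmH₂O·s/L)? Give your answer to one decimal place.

Equation of motion (constant flow): PIP = Vt/C + R·V̇ + PEEP.
R·V̇ = PIP − Vt/C − PEEP = 18.0 − 440/58.7 − 5 = 18.0 − 7.496 − 5 = 5.504 cmH2O.
R = 5.504 / 0.5333 = 10.321 cmH2O·s/L.

10.3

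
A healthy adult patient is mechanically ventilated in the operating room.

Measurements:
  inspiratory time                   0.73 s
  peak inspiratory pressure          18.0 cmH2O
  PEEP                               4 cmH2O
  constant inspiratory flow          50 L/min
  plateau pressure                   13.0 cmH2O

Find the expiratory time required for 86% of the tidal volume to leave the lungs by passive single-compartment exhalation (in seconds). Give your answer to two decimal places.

0.80

Flow: 50 L/min ÷ 60 = 0.8333 L/s.
Vt = flow × Ti = 0.8333 L/s × 0.73 s × 1000 mL/L = 608.31 mL.
R = (PIP − Pplat)/V̇ = (18.0 − 13.0) / 0.8333 = 5.0/0.8333 = 6.0 cmH2O·s/L.
C = Vt/(Pplat − PEEP) = 608.31 / (13.0 − 4) = 608.31/9.0 = 67.59 mL/cmH2O.
τ = R × C = 6.0 × 0.06759 L/cmH2O = 0.4055 s.
t = −τ·ln(1 − 0.86) = −0.4055·ln(0.14) = 0.7973 s.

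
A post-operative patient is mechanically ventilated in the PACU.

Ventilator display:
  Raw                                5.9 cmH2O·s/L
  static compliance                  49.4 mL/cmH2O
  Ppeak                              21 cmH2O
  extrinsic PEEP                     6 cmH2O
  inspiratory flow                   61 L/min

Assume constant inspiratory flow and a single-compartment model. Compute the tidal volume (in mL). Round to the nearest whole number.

445

Flow: 61 L/min ÷ 60 = 1.0167 L/s.
Equation of motion (constant flow): PIP = Vt/C + R·V̇ + PEEP.
Vt/C = PIP − R·V̇ − PEEP = 21 − 5.999 − 6 = 9.001 cmH2O.
Vt = C × 9.001 = 49.4 × 9.001 = 444.65 mL.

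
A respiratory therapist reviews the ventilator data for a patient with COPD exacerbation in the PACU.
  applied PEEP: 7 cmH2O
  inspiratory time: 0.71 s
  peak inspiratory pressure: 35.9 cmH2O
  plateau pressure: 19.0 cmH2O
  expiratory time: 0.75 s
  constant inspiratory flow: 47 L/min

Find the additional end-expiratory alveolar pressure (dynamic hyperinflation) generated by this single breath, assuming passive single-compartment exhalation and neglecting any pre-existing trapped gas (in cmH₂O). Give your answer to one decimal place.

5.7

Flow: 47 L/min ÷ 60 = 0.7833 L/s.
Vt = flow × Ti = 0.7833 L/s × 0.71 s × 1000 mL/L = 556.14 mL.
R = (PIP − Pplat)/V̇ = (35.9 − 19.0) / 0.7833 = 16.9/0.7833 = 21.575 cmH2O·s/L.
C = Vt/(Pplat − PEEP) = 556.14 / (19.0 − 7) = 556.14/12.0 = 46.345 mL/cmH2O.
τ = R × C = 21.575 × 0.04635 L/cmH2O = 1.0 s.
Fraction remaining = e^(−Te/τ) = e^(−0.75/1.0) = 0.4724; trapped volume = 556.14 × 0.4724 = 262.72 mL.
Additional alveolar pressure from trapping ≈ V_trapped / C = 262.72 / 46.345 = 5.669 cmH2O.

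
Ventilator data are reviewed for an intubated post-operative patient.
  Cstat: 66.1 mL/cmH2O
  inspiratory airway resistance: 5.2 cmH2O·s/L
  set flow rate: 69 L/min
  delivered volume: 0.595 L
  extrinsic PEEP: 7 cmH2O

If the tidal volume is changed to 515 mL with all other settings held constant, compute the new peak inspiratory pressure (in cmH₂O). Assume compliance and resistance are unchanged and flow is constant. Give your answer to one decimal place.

20.8

Flow: 69 L/min ÷ 60 = 1.15 L/s.
PIP = Vt/C + R·V̇ + PEEP (constant-flow equation of motion).
Only the elastic term changes: ΔPIP = ΔVt / C = (515 − 595) / 66.1 = -1.21 cmH2O.
Original PIP = 595/66.1 + 5.2×1.15 + 7 = 21.982 cmH2O; new PIP = 21.982 + (-1.21) = 20.772 cmH2O.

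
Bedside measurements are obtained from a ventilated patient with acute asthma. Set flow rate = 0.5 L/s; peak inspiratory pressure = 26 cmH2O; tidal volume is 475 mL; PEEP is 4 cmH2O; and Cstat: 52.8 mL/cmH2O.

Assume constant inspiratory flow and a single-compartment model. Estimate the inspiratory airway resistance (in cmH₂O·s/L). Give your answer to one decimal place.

Equation of motion (constant flow): PIP = Vt/C + R·V̇ + PEEP.
R·V̇ = PIP − Vt/C − PEEP = 26 − 475/52.8 − 4 = 26 − 8.996 − 4 = 13.004 cmH2O.
R = 13.004 / 0.5 = 26.008 cmH2O·s/L.

26.0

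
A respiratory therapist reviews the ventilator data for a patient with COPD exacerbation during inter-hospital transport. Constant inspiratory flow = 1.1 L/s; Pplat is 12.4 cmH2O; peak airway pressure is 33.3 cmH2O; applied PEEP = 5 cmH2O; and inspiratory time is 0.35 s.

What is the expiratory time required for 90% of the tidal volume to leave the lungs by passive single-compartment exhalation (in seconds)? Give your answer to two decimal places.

Vt = flow × Ti = 1.1 L/s × 0.35 s × 1000 mL/L = 385.0 mL.
R = (PIP − Pplat)/V̇ = (33.3 − 12.4) / 1.1 = 20.9/1.1 = 19.0 cmH2O·s/L.
C = Vt/(Pplat − PEEP) = 385.0 / (12.4 − 5) = 385.0/7.4 = 52.027 mL/cmH2O.
τ = R × C = 19.0 × 0.05203 L/cmH2O = 0.9886 s.
t = −τ·ln(1 − 0.90) = −0.9886·ln(0.1) = 2.276 s.

2.28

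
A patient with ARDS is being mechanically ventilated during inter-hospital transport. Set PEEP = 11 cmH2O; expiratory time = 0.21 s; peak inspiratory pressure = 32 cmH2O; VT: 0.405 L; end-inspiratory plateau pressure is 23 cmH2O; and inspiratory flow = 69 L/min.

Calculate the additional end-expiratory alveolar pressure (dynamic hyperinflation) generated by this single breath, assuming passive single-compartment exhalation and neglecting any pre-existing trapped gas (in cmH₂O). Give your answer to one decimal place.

Flow: 69 L/min ÷ 60 = 1.15 L/s.
R = (PIP − Pplat)/V̇ = (32 − 23) / 1.15 = 9.0/1.15 = 7.826 cmH2O·s/L.
C = Vt/(Pplat − PEEP) = 405.0 / (23 − 11) = 405.0/12.0 = 33.75 mL/cmH2O.
τ = R × C = 7.826 × 0.03375 L/cmH2O = 0.2641 s.
Fraction remaining = e^(−Te/τ) = e^(−0.21/0.2641) = 0.4515; trapped volume = 405.0 × 0.4515 = 182.86 mL.
Additional alveolar pressure from trapping ≈ V_trapped / C = 182.86 / 33.75 = 5.418 cmH2O.

5.4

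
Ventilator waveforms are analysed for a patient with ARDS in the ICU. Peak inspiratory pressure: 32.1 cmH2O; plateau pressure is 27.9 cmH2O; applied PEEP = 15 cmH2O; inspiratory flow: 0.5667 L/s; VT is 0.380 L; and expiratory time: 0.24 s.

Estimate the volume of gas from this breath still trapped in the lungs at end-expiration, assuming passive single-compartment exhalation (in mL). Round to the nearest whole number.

R = (PIP − Pplat)/V̇ = (32.1 − 27.9) / 0.5667 = 4.2/0.5667 = 7.411 cmH2O·s/L.
C = Vt/(Pplat − PEEP) = 380.0 / (27.9 − 15) = 380.0/12.9 = 29.457 mL/cmH2O.
τ = R × C = 7.411 × 0.02946 L/cmH2O = 0.2183 s.
Fraction remaining = e^(−Te/τ) = e^(−0.24/0.2183) = 0.3331.
Trapped volume = 380.0 × 0.3331 = 126.58 mL.

127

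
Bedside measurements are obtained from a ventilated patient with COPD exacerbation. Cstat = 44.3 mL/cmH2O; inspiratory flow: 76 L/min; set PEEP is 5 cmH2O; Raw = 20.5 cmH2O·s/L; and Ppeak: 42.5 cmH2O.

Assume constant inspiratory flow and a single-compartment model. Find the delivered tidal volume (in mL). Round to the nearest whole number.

Flow: 76 L/min ÷ 60 = 1.2667 L/s.
Equation of motion (constant flow): PIP = Vt/C + R·V̇ + PEEP.
Vt/C = PIP − R·V̇ − PEEP = 42.5 − 25.967 − 5 = 11.533 cmH2O.
Vt = C × 11.533 = 44.3 × 11.533 = 510.91 mL.

511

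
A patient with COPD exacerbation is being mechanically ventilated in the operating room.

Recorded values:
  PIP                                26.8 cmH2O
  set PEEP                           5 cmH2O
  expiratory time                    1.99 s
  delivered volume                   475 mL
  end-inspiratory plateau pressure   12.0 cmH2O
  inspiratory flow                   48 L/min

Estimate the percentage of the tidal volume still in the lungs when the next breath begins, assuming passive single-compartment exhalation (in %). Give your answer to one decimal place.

Flow: 48 L/min ÷ 60 = 0.8 L/s.
R = (PIP − Pplat)/V̇ = (26.8 − 12.0) / 0.8 = 14.8/0.8 = 18.5 cmH2O·s/L.
C = Vt/(Pplat − PEEP) = 475.0 / (12.0 − 5) = 475.0/7.0 = 67.857 mL/cmH2O.
τ = R × C = 18.5 × 0.06786 L/cmH2O = 1.255 s.
Fraction remaining at end-expiration = e^(−Te/τ) = e^(−1.99/1.255) = 0.2048 → 20.48%.

20.5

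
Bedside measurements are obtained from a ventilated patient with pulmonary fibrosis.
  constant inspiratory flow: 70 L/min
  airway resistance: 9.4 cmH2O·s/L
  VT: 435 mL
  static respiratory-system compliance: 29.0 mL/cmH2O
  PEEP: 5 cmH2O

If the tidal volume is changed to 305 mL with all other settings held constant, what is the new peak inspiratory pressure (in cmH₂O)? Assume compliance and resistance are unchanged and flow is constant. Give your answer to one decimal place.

26.5

Flow: 70 L/min ÷ 60 = 1.1667 L/s.
PIP = Vt/C + R·V̇ + PEEP (constant-flow equation of motion).
Only the elastic term changes: ΔPIP = ΔVt / C = (305 − 435) / 29.0 = -4.483 cmH2O.
Original PIP = 435/29.0 + 9.4×1.1667 + 5 = 30.967 cmH2O; new PIP = 30.967 + (-4.483) = 26.484 cmH2O.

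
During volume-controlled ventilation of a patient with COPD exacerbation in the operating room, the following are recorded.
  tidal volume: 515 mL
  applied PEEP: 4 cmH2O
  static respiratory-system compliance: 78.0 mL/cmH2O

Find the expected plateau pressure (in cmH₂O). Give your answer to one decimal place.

Pplat = PEEP + Vt / Cstat = 4 + 515 / 78.0 = 4 + 6.603 = 10.603 cmH2O.

10.6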